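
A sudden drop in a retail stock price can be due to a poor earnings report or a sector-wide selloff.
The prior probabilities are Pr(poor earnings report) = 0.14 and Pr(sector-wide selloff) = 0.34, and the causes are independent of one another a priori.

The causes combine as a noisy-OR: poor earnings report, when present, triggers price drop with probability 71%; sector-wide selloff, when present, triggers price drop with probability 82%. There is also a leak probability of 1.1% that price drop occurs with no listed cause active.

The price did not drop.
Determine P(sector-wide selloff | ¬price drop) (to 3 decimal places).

P(sector-wide selloff | ¬price drop) ≈ 0.085

Under noisy-OR, P(price drop | causes) = 1 − (1−0.011)·∏(1−qᵢ) over the active causes.
Sum P(¬price drop|·) weighted by the priors over the 4 (poor earnings report, sector-wide selloff) configurations:
  P(¬price drop) = 0.989×0.86×0.66 + 0.17802×0.86×0.34 + 0.28681×0.14×0.66 + 0.051626×0.14×0.34
        = 0.561356 + 0.052053 + 0.026501 + 0.002457 = 0.642367
Keeping only the sector-wide selloff-present terms gives 0.054510, so
  P(sector-wide selloff | ¬price drop) = 0.054510 / 0.642367 ≈ 0.085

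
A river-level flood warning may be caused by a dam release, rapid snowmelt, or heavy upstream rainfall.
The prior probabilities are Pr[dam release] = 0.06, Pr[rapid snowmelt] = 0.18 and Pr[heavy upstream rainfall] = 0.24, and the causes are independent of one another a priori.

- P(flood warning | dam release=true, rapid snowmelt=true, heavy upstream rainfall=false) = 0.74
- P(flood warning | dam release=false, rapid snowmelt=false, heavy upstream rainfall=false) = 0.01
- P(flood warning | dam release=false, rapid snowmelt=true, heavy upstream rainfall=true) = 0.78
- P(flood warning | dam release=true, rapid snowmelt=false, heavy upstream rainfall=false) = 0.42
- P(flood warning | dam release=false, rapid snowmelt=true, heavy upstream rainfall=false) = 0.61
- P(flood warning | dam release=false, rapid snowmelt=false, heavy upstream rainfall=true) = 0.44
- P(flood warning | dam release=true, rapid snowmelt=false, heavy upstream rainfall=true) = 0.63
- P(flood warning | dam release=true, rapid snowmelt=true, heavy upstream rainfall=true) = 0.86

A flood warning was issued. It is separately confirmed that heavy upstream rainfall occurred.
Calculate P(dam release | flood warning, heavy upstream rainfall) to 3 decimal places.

P(dam release | flood warning, heavy upstream rainfall) ≈ 0.079

P(flood warning | heavy upstream rainfall) = 0.44·0.94·0.82 + 0.78·0.94·0.18 + 0.63·0.06·0.82 + 0.86·0.06·0.18 = 0.339152 + 0.131976 + 0.030996 + 0.009288 = 0.511412
The dam release-present share is 0.030996 + 0.009288 = 0.040284.
So P(dam release | flood warning, heavy upstream rainfall) = 0.040284/0.511412 ≈ 0.079.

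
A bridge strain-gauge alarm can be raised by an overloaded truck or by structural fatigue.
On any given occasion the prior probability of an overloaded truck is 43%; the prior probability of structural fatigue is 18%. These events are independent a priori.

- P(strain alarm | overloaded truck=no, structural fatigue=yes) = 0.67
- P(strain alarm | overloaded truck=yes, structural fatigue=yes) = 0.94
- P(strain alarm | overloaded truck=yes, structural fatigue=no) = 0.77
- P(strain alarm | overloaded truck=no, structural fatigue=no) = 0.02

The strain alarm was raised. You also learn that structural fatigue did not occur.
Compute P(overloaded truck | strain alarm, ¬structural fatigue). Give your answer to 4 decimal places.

Enumerate both values of overloaded truck and weight by the priors:
  P(strain alarm | ¬structural fatigue) = 0.02*0.57 + 0.77*0.43
        = 0.011400 + 0.331100 = 0.342500
Configurations with overloaded truck contribute 0.331100, so
  P(overloaded truck | strain alarm, ¬structural fatigue) = 0.331100 / 0.342500 ≈ 0.9667

P(overloaded truck | strain alarm, ¬structural fatigue) ≈ 0.9667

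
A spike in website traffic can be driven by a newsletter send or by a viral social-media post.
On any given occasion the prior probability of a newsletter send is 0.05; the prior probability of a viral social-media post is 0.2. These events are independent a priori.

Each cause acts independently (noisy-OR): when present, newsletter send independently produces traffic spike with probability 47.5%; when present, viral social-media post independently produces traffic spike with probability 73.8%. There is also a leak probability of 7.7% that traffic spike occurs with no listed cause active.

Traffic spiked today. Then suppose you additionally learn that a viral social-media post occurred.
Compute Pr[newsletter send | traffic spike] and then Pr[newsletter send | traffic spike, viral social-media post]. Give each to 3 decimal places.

Pr[newsletter send | traffic spike] ≈ 0.127; Pr[newsletter send | traffic spike, viral social-media post] ≈ 0.057

Under noisy-OR, P(traffic spike | causes) = 1 − (1−0.077)·∏(1−qᵢ) over the active causes.
Sum P(traffic spike|·) weighted by the priors over the 4 (newsletter send, viral social-media post) configurations:
  P(traffic spike) = 0.077*0.95*0.8 + 0.758174*0.95*0.2 + 0.515425*0.05*0.8 + 0.873041*0.05*0.2
        = 0.058520 + 0.144053 + 0.020617 + 0.008730 = 0.231920
Keeping only the newsletter send-present terms gives 0.029347, so
  P(newsletter send | traffic spike) = 0.029347 / 0.231920 ≈ 0.127

Now also conditioning on viral social-media post=true:
Weight on newsletter send=true, given the evidence: 0.873041*0.05 = 0.043652
Normalizer over all consistent configurations: 0.758174*0.95 + 0.873041*0.05 = 0.763917
Posterior = 0.043652 / 0.763917 ≈ 0.057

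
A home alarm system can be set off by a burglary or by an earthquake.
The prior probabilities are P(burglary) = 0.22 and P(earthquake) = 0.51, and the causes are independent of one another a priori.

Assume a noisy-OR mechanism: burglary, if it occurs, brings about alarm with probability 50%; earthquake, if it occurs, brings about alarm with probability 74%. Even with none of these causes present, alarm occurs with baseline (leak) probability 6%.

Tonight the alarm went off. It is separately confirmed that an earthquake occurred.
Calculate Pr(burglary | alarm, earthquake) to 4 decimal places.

Pr(burglary | alarm, earthquake) ≈ 0.2468

Under noisy-OR, P(alarm | causes) = 1 − (1−0.06)·∏(1−qᵢ) over the active causes.
By total probability over both values of burglary:
  P(alarm | earthquake) = 0.7556·0.78 + 0.8778·0.22
        = 0.589368 + 0.193116 = 0.782484
Configurations with burglary contribute 0.193116, so
  P(burglary | alarm, earthquake) = 0.193116 / 0.782484 ≈ 0.2468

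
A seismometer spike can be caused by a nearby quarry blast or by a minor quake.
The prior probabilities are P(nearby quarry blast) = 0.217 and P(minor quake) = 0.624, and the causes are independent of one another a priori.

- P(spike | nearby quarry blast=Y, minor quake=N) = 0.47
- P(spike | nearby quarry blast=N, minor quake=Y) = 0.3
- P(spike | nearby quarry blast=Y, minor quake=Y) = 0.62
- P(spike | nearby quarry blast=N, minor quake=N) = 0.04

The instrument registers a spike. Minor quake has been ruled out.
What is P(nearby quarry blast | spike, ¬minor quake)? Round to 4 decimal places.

P(spike | ¬minor quake) = 0.04*0.783 + 0.47*0.217 = 0.031320 + 0.101990 = 0.133310
Of this, 0.101990 comes from 0.47*0.217 (the nearby quarry blast=true cases).
Hence the posterior is 0.101990/0.133310 ≈ 0.7651.

P(nearby quarry blast | spike, ¬minor quake) ≈ 0.7651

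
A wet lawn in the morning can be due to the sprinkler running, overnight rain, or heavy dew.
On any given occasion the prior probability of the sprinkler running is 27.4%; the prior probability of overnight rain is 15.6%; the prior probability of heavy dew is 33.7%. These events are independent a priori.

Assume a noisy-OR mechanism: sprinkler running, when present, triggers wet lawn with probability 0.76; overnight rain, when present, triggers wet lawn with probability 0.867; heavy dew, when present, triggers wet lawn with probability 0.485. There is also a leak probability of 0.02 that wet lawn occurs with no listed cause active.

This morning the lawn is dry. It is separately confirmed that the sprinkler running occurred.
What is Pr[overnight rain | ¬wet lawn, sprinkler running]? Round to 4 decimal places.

Under noisy-OR, P(wet lawn | causes) = 1 − (1−0.02)·∏(1−qᵢ) over the active causes.
By total probability over the 4 (overnight rain, heavy dew) configurations:
  P(¬wet lawn | sprinkler running) = 0.2352·0.844·0.663 + 0.121128·0.844·0.337 + 0.031282·0.156·0.663 + 0.01611·0.156·0.337
        = 0.131611 + 0.034452 + 0.003235 + 0.000847 = 0.170145
Configurations with overnight rain contribute 0.004082, so
  P(overnight rain | ¬wet lawn, sprinkler running) = 0.004082 / 0.170145 ≈ 0.0240

Pr[overnight rain | ¬wet lawn, sprinkler running] ≈ 0.0240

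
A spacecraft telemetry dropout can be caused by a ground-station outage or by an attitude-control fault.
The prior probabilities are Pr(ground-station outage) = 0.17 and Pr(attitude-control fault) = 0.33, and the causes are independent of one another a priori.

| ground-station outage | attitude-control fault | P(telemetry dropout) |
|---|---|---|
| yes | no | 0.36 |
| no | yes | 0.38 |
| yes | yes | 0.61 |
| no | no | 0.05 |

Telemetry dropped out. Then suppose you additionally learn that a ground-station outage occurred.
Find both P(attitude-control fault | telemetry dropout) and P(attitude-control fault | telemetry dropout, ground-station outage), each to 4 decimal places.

Weight on attitude-control fault=true, given the evidence: 0.104082 + 0.034221 = 0.138303
Denominator P(telemetry dropout): 0.05×0.83×0.67 + 0.38×0.83×0.33 + 0.36×0.17×0.67 + 0.61×0.17×0.33 = 0.207112
Posterior = 0.138303 / 0.207112 ≈ 0.6678

With the extra evidence:
Weight on attitude-control fault=true, given the evidence: 0.61×0.33 = 0.201300
Denominator P(telemetry dropout | ground-station outage): 0.36×0.67 + 0.61×0.33 = 0.442500
P(attitude-control fault | telemetry dropout, ground-station outage) = 0.201300/0.442500 ≈ 0.4549

P(attitude-control fault | telemetry dropout) ≈ 0.6678; P(attitude-control fault | telemetry dropout, ground-station outage) ≈ 0.4549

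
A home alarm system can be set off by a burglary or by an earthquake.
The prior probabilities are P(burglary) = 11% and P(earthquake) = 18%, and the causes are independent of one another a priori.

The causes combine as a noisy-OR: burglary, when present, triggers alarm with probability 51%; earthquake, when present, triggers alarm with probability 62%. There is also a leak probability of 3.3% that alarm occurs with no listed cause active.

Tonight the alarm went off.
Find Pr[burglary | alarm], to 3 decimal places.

Pr[burglary | alarm] ≈ 0.337

Under noisy-OR, P(alarm | causes) = 1 − (1−0.033)·∏(1−qᵢ) over the active causes.
P(alarm) = 0.033×0.89×0.82 + 0.63254×0.89×0.18 + 0.52617×0.11×0.82 + 0.819945×0.11×0.18 = 0.024083 + 0.101333 + 0.047461 + 0.016235 = 0.189112
Restricting to configurations with burglary present: 0.047461 + 0.016235 = 0.063696.
Hence the posterior is 0.063696/0.189112 ≈ 0.337.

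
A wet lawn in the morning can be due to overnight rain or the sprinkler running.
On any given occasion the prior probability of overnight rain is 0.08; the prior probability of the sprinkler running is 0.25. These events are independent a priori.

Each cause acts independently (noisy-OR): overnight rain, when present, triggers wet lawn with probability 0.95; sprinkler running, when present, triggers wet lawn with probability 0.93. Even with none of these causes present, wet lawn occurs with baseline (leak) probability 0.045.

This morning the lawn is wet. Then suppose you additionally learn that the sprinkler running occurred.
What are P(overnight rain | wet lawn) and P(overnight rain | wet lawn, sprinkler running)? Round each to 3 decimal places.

Under noisy-OR, P(wet lawn | causes) = 1 − (1−0.045)·∏(1−qᵢ) over the active causes.
P(wet lawn) = 0.045×0.92×0.75 + 0.93315×0.92×0.25 + 0.95225×0.08×0.75 + 0.996657×0.08×0.25 = 0.031050 + 0.214625 + 0.057135 + 0.019933 = 0.322743
Restricting to configurations with overnight rain present: 0.057135 + 0.019933 = 0.077068.
Hence the posterior is 0.077068/0.322743 ≈ 0.239.

Now also conditioning on sprinkler running=true:
Weight on overnight rain=true, given the evidence: 0.996657*0.08 = 0.079733
Normalizer over all consistent configurations: 0.93315*0.92 + 0.996657*0.08 = 0.938231
Posterior = 0.079733 / 0.938231 ≈ 0.085

P(overnight rain | wet lawn) ≈ 0.239; P(overnight rain | wet lawn, sprinkler running) ≈ 0.085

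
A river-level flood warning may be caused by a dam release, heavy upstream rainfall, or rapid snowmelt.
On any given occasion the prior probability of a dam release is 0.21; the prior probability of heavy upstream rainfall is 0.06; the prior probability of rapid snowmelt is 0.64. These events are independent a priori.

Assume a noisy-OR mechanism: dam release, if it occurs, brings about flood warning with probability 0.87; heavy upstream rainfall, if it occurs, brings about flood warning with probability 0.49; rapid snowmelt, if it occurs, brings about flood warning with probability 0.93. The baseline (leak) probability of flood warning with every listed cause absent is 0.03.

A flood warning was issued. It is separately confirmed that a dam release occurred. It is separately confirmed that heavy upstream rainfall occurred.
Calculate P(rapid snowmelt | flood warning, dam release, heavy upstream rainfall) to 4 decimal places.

Under noisy-OR, P(flood warning | causes) = 1 − (1−0.03)·∏(1−qᵢ) over the active causes.
By total probability over both values of rapid snowmelt:
  P(flood warning | dam release, heavy upstream rainfall) = 0.935689*0.36 + 0.995498*0.64
        = 0.336848 + 0.637119 = 0.973967
Keeping only the rapid snowmelt-present terms gives 0.637119, so
  P(rapid snowmelt | flood warning, dam release, heavy upstream rainfall) = 0.637119 / 0.973967 ≈ 0.6541

P(rapid snowmelt | flood warning, dam release, heavy upstream rainfall) ≈ 0.6541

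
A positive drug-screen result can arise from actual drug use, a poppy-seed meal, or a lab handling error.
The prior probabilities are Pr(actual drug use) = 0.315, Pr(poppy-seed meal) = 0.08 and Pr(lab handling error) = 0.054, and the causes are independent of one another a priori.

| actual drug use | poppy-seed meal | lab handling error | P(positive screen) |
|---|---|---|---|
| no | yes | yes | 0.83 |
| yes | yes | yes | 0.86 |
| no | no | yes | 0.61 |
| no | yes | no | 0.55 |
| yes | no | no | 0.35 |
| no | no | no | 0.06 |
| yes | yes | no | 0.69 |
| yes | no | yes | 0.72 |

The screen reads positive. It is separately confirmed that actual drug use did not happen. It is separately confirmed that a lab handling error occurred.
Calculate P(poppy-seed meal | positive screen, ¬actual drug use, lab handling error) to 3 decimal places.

Sum P(positive screen|·) weighted by the priors over both values of poppy-seed meal:
  P(positive screen | ¬actual drug use, lab handling error) = 0.61*0.92 + 0.83*0.08
        = 0.561200 + 0.066400 = 0.627600
Configurations with poppy-seed meal contribute 0.066400, so
  P(poppy-seed meal | positive screen, ¬actual drug use, lab handling error) = 0.066400 / 0.627600 ≈ 0.106

P(poppy-seed meal | positive screen, ¬actual drug use, lab handling error) ≈ 0.106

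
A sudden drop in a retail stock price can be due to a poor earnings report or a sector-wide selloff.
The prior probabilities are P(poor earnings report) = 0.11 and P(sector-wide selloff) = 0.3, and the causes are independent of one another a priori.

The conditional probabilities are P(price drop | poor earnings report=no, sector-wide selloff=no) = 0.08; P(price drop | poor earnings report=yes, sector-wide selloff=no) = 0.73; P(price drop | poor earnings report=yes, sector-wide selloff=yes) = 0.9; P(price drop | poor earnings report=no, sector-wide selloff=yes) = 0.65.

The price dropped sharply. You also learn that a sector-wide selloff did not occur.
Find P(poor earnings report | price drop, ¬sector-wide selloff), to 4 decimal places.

Numerator (weight on configurations with poor earnings report): 0.73*0.11 = 0.080300
The normalizing constant is 0.08*0.89 + 0.73*0.11 = 0.151500
Posterior = 0.080300 / 0.151500 ≈ 0.5300

P(poor earnings report | price drop, ¬sector-wide selloff) ≈ 0.5300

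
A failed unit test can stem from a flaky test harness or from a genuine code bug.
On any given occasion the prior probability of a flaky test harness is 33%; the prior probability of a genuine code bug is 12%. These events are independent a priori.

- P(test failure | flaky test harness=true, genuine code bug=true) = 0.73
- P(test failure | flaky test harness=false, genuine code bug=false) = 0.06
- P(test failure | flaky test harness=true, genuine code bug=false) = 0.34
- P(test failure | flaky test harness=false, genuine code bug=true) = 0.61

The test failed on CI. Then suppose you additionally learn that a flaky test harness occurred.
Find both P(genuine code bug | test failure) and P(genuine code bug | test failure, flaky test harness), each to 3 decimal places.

By total probability over the 4 (flaky test harness, genuine code bug) configurations:
  P(test failure) = 0.06×0.67×0.88 + 0.61×0.67×0.12 + 0.34×0.33×0.88 + 0.73×0.33×0.12
        = 0.035376 + 0.049044 + 0.098736 + 0.028908 = 0.212064
Configurations with genuine code bug contribute 0.077952, so
  P(genuine code bug | test failure) = 0.077952 / 0.212064 ≈ 0.368

With the extra evidence:
Sum P(test failure|·) weighted by the priors over both values of genuine code bug:
  P(test failure | flaky test harness) = 0.34×0.88 + 0.73×0.12
        = 0.299200 + 0.087600 = 0.386800
Configurations with genuine code bug contribute 0.087600, so
  P(genuine code bug | test failure, flaky test harness) = 0.087600 / 0.386800 ≈ 0.226
This is intercausal reasoning (explaining away): once flaky test harness accounts for the test failure, genuine code bug becomes less likely.

P(genuine code bug | test failure) ≈ 0.368; P(genuine code bug | test failure, flaky test harness) ≈ 0.226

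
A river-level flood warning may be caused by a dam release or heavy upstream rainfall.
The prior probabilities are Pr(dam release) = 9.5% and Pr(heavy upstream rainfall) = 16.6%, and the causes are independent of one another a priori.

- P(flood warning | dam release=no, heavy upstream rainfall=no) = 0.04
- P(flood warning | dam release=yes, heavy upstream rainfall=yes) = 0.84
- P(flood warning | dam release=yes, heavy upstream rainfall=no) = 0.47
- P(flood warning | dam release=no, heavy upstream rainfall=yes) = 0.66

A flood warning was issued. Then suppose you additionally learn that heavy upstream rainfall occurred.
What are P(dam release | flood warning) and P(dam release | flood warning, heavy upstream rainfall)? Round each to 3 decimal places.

P(flood warning) = 0.04·0.905·0.834 + 0.66·0.905·0.166 + 0.47·0.095·0.834 + 0.84·0.095·0.166 = 0.030191 + 0.099152 + 0.037238 + 0.013247 = 0.179828
Of this, 0.050485 comes from 0.037238 + 0.013247 (the dam release=true cases).
So P(dam release | flood warning) = 0.050485/0.179828 ≈ 0.281.

Now condition on the additional information:
P(flood warning | heavy upstream rainfall) = 0.66*0.905 + 0.84*0.095 = 0.597300 + 0.079800 = 0.677100
Restricting to configurations with dam release present: 0.84*0.095 = 0.079800.
Hence the posterior is 0.079800/0.677100 ≈ 0.118.
— heavy upstream rainfall explains away the evidence for dam release.

P(dam release | flood warning) ≈ 0.281; P(dam release | flood warning, heavy upstream rainfall) ≈ 0.118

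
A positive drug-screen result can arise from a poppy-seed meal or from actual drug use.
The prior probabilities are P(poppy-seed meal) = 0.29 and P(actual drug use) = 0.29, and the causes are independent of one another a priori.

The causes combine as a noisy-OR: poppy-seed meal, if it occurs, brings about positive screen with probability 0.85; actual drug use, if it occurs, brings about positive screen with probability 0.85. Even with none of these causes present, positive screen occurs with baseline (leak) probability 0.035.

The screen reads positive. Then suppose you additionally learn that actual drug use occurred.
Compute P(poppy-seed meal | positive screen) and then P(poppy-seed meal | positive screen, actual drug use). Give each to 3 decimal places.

P(poppy-seed meal | positive screen) ≈ 0.571; P(poppy-seed meal | positive screen, actual drug use) ≈ 0.318

Under noisy-OR, P(positive screen | causes) = 1 − (1−0.035)·∏(1−qᵢ) over the active causes.
P(positive screen) = 0.035*0.71*0.71 + 0.85525*0.71*0.29 + 0.85525*0.29*0.71 + 0.978287*0.29*0.29 = 0.017643 + 0.176096 + 0.176096 + 0.082274 = 0.452109
Restricting to configurations with poppy-seed meal present: 0.176096 + 0.082274 = 0.258370.
P(poppy-seed meal | positive screen) = 0.258370 / 0.452109 ≈ 0.571

With the extra evidence:
P(positive screen | actual drug use) = 0.85525×0.71 + 0.978287×0.29 = 0.607227 + 0.283703 = 0.890930
Of this, 0.283703 comes from 0.978287×0.29 (the poppy-seed meal=true cases).
Hence the posterior is 0.283703/0.890930 ≈ 0.318.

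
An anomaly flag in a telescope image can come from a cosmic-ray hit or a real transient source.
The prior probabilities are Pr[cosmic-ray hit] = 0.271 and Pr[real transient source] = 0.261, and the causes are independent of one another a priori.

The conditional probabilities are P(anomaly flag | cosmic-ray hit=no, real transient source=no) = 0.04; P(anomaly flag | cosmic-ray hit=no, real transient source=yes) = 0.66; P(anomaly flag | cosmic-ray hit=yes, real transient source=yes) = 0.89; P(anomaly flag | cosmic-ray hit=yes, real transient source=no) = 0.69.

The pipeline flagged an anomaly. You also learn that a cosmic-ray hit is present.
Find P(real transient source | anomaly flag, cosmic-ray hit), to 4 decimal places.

P(real transient source | anomaly flag, cosmic-ray hit) ≈ 0.3130

Weight on real transient source=true, given the evidence: 0.89·0.261 = 0.232290
Normalizer over all consistent configurations: 0.69·0.739 + 0.89·0.261 = 0.742200
Posterior = 0.232290 / 0.742200 ≈ 0.3130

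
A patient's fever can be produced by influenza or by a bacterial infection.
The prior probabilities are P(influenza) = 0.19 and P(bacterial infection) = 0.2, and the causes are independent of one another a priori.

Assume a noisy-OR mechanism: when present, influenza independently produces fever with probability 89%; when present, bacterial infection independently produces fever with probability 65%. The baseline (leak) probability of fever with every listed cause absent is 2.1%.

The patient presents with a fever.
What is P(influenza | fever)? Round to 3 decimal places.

P(influenza | fever) ≈ 0.589

Under noisy-OR, P(fever | causes) = 1 − (1−0.021)·∏(1−qᵢ) over the active causes.
Weight on influenza=true, given the evidence: 0.135631 + 0.036568 = 0.172199
The normalizing constant is 0.021*0.81*0.8 + 0.65735*0.81*0.2 + 0.89231*0.19*0.8 + 0.962309*0.19*0.2 = 0.292298
P(influenza | fever) = 0.172199/0.292298 ≈ 0.589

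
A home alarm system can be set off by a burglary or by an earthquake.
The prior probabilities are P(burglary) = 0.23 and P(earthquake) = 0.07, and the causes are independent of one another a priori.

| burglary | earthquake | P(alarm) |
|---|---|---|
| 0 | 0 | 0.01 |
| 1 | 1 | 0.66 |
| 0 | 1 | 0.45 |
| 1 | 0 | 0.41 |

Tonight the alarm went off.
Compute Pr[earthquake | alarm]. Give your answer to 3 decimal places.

Pr[earthquake | alarm] ≈ 0.269

By total probability over the 4 (burglary, earthquake) configurations:
  P(alarm) = 0.01·0.77·0.93 + 0.45·0.77·0.07 + 0.41·0.23·0.93 + 0.66·0.23·0.07
        = 0.007161 + 0.024255 + 0.087699 + 0.010626 = 0.129741
Configurations with earthquake contribute 0.034881, so
  P(earthquake | alarm) = 0.034881 / 0.129741 ≈ 0.269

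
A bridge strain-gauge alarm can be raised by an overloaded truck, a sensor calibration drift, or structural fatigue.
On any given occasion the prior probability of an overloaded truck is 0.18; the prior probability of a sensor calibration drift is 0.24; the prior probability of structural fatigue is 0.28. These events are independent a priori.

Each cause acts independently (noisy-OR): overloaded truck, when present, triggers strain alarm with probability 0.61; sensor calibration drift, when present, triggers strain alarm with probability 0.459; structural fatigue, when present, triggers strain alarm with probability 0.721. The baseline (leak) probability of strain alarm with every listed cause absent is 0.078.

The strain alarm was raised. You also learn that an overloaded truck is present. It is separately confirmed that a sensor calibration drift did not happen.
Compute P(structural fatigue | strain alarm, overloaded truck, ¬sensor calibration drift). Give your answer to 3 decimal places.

P(structural fatigue | strain alarm, overloaded truck, ¬sensor calibration drift) ≈ 0.353

Under noisy-OR, P(strain alarm | causes) = 1 − (1−0.078)·∏(1−qᵢ) over the active causes.
Sum P(strain alarm|·) weighted by the priors over both values of structural fatigue:
  P(strain alarm | overloaded truck, ¬sensor calibration drift) = 0.64042×0.72 + 0.899677×0.28
        = 0.461102 + 0.251910 = 0.713012
Keeping only the structural fatigue-present terms gives 0.251910, so
  P(structural fatigue | strain alarm, overloaded truck, ¬sensor calibration drift) = 0.251910 / 0.713012 ≈ 0.353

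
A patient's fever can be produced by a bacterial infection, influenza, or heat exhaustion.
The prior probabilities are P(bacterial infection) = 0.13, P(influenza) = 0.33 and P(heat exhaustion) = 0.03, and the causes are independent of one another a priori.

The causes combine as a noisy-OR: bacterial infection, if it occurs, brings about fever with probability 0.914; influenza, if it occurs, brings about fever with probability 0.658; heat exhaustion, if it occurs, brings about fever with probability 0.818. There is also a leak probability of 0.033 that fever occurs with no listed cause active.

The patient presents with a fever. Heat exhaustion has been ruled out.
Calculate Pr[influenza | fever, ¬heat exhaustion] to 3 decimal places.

Under noisy-OR, P(fever | causes) = 1 − (1−0.033)·∏(1−qᵢ) over the active causes.
For the numerator, keep only influenza=true terms: 0.192152 + 0.041680 = 0.233832
The normalizing constant is 0.033*0.87*0.67 + 0.669286*0.87*0.33 + 0.916838*0.13*0.67 + 0.971559*0.13*0.33 = 0.332925
Posterior = 0.233832 / 0.332925 ≈ 0.702

Pr[influenza | fever, ¬heat exhaustion] ≈ 0.702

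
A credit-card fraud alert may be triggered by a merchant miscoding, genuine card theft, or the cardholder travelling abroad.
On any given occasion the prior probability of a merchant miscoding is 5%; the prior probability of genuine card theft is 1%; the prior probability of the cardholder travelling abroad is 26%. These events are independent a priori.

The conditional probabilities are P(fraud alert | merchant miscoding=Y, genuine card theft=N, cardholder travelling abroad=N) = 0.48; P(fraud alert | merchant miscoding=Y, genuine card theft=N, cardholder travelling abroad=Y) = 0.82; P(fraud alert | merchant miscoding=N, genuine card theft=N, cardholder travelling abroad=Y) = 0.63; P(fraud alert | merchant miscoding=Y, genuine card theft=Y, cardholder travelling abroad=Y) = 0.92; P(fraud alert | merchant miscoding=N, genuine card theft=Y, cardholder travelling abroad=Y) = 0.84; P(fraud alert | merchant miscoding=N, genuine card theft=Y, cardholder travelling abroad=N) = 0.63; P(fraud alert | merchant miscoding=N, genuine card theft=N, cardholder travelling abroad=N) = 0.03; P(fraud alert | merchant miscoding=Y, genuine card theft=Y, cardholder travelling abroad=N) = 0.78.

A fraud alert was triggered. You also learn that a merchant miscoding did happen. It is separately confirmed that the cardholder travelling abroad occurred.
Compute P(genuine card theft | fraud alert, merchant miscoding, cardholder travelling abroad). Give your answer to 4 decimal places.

Numerator (weight on configurations with genuine card theft): 0.92*0.01 = 0.009200
The normalizing constant is 0.82*0.99 + 0.92*0.01 = 0.821000
P(genuine card theft | fraud alert, merchant miscoding, cardholder travelling abroad) = 0.009200/0.821000 ≈ 0.0112

P(genuine card theft | fraud alert, merchant miscoding, cardholder travelling abroad) ≈ 0.0112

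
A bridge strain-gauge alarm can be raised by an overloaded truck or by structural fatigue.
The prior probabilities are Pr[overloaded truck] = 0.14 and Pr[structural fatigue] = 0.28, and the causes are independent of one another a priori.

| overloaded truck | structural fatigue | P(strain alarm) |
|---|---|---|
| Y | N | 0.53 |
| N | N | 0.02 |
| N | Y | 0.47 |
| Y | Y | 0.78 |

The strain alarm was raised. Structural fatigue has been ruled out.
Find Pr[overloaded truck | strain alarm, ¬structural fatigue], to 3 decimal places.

P(strain alarm | ¬structural fatigue) = 0.02×0.86 + 0.53×0.14 = 0.017200 + 0.074200 = 0.091400
The overloaded truck-present share is 0.53×0.14 = 0.074200.
P(overloaded truck | strain alarm, ¬structural fatigue) = 0.074200 / 0.091400 ≈ 0.812

Pr[overloaded truck | strain alarm, ¬structural fatigue] ≈ 0.812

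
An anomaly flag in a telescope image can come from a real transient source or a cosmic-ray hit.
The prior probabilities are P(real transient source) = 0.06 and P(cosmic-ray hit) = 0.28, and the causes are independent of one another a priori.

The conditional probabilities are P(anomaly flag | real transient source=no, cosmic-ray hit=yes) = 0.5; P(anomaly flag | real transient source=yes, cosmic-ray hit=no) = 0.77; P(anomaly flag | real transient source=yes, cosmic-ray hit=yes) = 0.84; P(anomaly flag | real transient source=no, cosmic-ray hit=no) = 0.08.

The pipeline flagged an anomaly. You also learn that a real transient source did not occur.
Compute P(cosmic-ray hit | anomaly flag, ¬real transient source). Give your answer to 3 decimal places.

For the numerator, keep only cosmic-ray hit=true terms: 0.5·0.28 = 0.140000
The normalizing constant is 0.08·0.72 + 0.5·0.28 = 0.197600
P(cosmic-ray hit | anomaly flag, ¬real transient source) = 0.140000/0.197600 ≈ 0.709

P(cosmic-ray hit | anomaly flag, ¬real transient source) ≈ 0.709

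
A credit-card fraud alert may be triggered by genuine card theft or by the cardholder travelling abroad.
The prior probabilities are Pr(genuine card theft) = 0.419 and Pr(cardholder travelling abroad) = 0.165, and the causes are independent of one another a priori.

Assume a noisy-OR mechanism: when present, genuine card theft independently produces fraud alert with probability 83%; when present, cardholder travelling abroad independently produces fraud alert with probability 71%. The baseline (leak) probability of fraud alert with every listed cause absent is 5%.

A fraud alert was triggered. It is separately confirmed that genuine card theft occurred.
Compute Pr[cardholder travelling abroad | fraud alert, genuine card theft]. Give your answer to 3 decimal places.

Under noisy-OR, P(fraud alert | causes) = 1 − (1−0.05)·∏(1−qᵢ) over the active causes.
For the numerator, keep only cardholder travelling abroad=true terms: 0.953165·0.165 = 0.157272
Denominator P(fraud alert | genuine card theft): 0.8385·0.835 + 0.953165·0.165 = 0.857420
P(cardholder travelling abroad | fraud alert, genuine card theft) = 0.157272/0.857420 ≈ 0.183

Pr[cardholder travelling abroad | fraud alert, genuine card theft] ≈ 0.183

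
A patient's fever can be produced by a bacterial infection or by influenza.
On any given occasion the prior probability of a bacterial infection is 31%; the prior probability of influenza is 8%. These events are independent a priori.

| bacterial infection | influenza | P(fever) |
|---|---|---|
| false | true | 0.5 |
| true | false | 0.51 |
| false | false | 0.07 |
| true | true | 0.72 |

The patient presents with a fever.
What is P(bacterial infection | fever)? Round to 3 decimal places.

By total probability over the 4 (bacterial infection, influenza) configurations:
  P(fever) = 0.07*0.69*0.92 + 0.5*0.69*0.08 + 0.51*0.31*0.92 + 0.72*0.31*0.08
        = 0.044436 + 0.027600 + 0.145452 + 0.017856 = 0.235344
Keeping only the bacterial infection-present terms gives 0.163308, so
  P(bacterial infection | fever) = 0.163308 / 0.235344 ≈ 0.694

P(bacterial infection | fever) ≈ 0.694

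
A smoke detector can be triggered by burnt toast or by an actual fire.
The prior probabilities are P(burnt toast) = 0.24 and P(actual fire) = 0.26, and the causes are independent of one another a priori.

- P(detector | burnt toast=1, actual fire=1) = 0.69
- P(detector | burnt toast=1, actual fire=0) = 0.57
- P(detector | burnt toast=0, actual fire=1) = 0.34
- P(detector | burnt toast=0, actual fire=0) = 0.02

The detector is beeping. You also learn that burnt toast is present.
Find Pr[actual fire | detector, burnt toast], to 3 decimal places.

Pr[actual fire | detector, burnt toast] ≈ 0.298

Enumerate both values of actual fire and weight by the priors:
  P(detector | burnt toast) = 0.57·0.74 + 0.69·0.26
        = 0.421800 + 0.179400 = 0.601200
The terms with actual fire present sum to 0.179400, so
  P(actual fire | detector, burnt toast) = 0.179400 / 0.601200 ≈ 0.298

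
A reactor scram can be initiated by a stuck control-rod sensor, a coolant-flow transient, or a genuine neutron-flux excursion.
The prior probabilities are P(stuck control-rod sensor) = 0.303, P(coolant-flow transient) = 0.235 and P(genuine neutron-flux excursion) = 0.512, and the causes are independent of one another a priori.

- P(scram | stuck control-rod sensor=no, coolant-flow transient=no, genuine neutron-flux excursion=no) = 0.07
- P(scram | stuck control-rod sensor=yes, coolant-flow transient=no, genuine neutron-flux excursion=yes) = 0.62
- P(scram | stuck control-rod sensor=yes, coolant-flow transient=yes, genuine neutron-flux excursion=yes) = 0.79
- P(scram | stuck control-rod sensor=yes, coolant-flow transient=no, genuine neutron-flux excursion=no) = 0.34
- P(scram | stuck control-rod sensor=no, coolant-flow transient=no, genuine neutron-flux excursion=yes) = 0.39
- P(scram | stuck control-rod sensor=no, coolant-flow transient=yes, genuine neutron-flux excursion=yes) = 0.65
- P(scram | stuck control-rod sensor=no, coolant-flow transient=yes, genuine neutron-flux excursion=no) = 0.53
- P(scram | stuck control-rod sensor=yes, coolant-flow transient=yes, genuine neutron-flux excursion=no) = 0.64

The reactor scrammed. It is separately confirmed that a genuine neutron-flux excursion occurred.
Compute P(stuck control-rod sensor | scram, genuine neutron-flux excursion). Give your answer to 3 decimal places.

P(scram | genuine neutron-flux excursion) = 0.39·0.697·0.765 + 0.65·0.697·0.235 + 0.62·0.303·0.765 + 0.79·0.303·0.235 = 0.207950 + 0.106467 + 0.143713 + 0.056252 = 0.514382
Of this, 0.199965 comes from 0.143713 + 0.056252 (the stuck control-rod sensor=true cases).
P(stuck control-rod sensor | scram, genuine neutron-flux excursion) = 0.199965 / 0.514382 ≈ 0.389

P(stuck control-rod sensor | scram, genuine neutron-flux excursion) ≈ 0.389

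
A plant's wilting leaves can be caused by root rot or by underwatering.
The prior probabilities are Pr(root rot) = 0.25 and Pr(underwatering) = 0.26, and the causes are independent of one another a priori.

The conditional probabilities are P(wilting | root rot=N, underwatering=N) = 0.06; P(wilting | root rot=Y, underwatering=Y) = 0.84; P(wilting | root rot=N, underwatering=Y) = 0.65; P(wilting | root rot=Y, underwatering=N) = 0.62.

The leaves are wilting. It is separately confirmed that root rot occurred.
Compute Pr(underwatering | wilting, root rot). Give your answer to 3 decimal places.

By total probability over both values of underwatering:
  P(wilting | root rot) = 0.62*0.74 + 0.84*0.26
        = 0.458800 + 0.218400 = 0.677200
Configurations with underwatering contribute 0.218400, so
  P(underwatering | wilting, root rot) = 0.218400 / 0.677200 ≈ 0.323

Pr(underwatering | wilting, root rot) ≈ 0.323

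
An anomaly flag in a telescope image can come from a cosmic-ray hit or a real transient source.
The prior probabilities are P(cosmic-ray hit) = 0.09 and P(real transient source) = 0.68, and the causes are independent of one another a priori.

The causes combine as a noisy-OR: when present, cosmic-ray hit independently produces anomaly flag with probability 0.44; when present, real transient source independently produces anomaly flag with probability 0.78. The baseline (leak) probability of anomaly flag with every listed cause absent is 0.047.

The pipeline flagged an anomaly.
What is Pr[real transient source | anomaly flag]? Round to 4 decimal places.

Pr[real transient source | anomaly flag] ≈ 0.9524

Under noisy-OR, P(anomaly flag | causes) = 1 − (1−0.047)·∏(1−qᵢ) over the active causes.
P(anomaly flag) = 0.047*0.91*0.32 + 0.79034*0.91*0.68 + 0.46632*0.09*0.32 + 0.88259*0.09*0.68 = 0.013686 + 0.489062 + 0.013430 + 0.054015 = 0.570193
The real transient source-present share is 0.489062 + 0.054015 = 0.543077.
P(real transient source | anomaly flag) = 0.543077 / 0.570193 ≈ 0.9524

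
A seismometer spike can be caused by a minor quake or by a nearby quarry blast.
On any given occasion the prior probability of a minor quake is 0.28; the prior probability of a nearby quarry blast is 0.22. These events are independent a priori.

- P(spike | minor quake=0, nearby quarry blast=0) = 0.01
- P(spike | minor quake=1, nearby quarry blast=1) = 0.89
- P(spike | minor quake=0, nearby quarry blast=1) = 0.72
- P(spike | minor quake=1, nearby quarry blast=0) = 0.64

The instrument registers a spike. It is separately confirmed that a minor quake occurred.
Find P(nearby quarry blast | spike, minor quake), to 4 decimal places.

P(nearby quarry blast | spike, minor quake) ≈ 0.2817

P(spike | minor quake) = 0.64·0.78 + 0.89·0.22 = 0.499200 + 0.195800 = 0.695000
Of this, 0.195800 comes from 0.89·0.22 (the nearby quarry blast=true cases).
So P(nearby quarry blast | spike, minor quake) = 0.195800/0.695000 ≈ 0.2817.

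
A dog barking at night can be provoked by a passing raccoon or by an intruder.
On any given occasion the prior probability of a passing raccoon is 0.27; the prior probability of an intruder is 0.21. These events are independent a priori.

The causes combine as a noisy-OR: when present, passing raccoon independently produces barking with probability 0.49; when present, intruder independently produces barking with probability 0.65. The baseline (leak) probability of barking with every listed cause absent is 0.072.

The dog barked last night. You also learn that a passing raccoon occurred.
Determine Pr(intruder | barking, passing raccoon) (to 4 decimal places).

Pr(intruder | barking, passing raccoon) ≈ 0.2963

Under noisy-OR, P(barking | causes) = 1 − (1−0.072)·∏(1−qᵢ) over the active causes.
Enumerate both values of intruder and weight by the priors:
  P(barking | passing raccoon) = 0.52672·0.79 + 0.834352·0.21
        = 0.416109 + 0.175214 = 0.591323
Keeping only the intruder-present terms gives 0.175214, so
  P(intruder | barking, passing raccoon) = 0.175214 / 0.591323 ≈ 0.2963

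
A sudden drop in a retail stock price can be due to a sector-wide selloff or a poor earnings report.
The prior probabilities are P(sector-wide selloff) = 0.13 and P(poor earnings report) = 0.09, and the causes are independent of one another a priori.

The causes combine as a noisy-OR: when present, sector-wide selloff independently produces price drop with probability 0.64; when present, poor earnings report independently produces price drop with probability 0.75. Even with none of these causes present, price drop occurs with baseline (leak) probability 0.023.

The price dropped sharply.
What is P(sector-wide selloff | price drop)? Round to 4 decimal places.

P(sector-wide selloff | price drop) ≈ 0.5303

Under noisy-OR, P(price drop | causes) = 1 − (1−0.023)·∏(1−qᵢ) over the active causes.
For the numerator, keep only sector-wide selloff=true terms: 0.076692 + 0.010671 = 0.087363
The normalizing constant is 0.023·0.87·0.91 + 0.75575·0.87·0.09 + 0.64828·0.13·0.91 + 0.91207·0.13·0.09 = 0.164747
Posterior = 0.087363 / 0.164747 ≈ 0.5303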